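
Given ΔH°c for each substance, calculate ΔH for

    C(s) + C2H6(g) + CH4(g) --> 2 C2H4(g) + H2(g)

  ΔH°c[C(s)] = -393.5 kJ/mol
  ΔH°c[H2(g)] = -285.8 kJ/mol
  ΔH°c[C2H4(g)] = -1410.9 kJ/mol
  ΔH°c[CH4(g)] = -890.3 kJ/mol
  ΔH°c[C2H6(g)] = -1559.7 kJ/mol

With combustion enthalpies, reactants minus products:
= [1·(-393.5) + 1·(-1559.7) + 1·(-890.3)] − [2·(-1410.9) + 1·(-285.8)]
= 264.1 kJ/mol

ΔH = 264.1 kJ/mol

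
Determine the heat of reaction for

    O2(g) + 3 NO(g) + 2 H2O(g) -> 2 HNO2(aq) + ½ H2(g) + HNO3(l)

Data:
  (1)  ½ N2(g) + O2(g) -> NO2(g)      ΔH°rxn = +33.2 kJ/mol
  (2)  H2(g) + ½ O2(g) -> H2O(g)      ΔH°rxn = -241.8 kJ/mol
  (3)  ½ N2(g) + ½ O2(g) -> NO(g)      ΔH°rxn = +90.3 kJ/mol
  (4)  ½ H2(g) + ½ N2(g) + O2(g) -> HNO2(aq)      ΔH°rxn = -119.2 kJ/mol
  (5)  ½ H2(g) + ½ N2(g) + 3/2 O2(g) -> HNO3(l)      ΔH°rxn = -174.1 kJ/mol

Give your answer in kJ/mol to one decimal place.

(1): not needed.
(2) reversed and × 2: (-2)·(-241.8) = +483.6 kJ/mol
(3) reversed and × 3: (-3)·(+90.3) = -270.9 kJ/mol
(4) × 2: (2)·(-119.2) = -238.4 kJ/mol
(5) as written: -174.1 kJ/mol
ΔH°rxn = (-2)·(-241.8) + (-3)·(+90.3) + (2)·(-119.2) + (1)·(-174.1) = -199.8 kJ/mol

ΔH°rxn = -199.8 kJ/mol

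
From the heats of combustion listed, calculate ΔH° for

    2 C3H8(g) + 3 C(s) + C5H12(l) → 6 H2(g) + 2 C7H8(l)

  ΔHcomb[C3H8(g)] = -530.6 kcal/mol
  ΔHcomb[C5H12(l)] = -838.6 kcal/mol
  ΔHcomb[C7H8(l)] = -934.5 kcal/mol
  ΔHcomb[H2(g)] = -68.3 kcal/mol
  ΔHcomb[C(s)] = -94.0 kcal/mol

Using ΔH = Σ nΔHc°(reactants) − Σ nΔHc°(products):
= [2·(-530.6) + 3·(-94.0) + 1·(-838.6)] − [6·(-68.3) + 2·(-934.5)]
= 97.0 kcal/mol

ΔH° = 97.0 kcal/mol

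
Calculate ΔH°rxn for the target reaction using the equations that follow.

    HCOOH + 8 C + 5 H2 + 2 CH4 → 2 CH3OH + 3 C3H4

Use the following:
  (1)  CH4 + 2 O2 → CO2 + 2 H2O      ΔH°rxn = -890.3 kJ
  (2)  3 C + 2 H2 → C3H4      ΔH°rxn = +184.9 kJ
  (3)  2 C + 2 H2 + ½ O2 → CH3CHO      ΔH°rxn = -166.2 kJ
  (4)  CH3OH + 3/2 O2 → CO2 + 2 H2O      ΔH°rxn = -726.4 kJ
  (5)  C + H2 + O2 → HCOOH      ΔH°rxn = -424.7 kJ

ΔH°rxn = 651.6 kJ

(1) × 2: (2)·(-890.3) = -1780.6 kJ
(2) × 3: (3)·(+184.9) = +554.7 kJ
(3): not needed.
(4) reversed and × 2: (-2)·(-726.4) = +1452.8 kJ
(5) reversed: +424.7 kJ
By Hess's law, ΔH°rxn = (2)·(-890.3) + (3)·(+184.9) + (-2)·(-726.4) + (-1)·(-424.7) = 651.6 kJ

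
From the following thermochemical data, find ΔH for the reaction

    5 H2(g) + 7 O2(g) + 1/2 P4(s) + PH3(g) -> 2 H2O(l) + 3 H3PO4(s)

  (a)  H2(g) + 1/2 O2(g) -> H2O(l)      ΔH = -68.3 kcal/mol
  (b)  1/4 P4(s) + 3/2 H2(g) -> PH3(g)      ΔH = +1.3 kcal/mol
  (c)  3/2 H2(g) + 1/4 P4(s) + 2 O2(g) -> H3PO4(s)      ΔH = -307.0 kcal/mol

ΔH = -1058.9 kcal/mol

(a) × 2 (scale by 2 for the 2 H2O(l)): (2)·(-68.3) = -136.6 kcal/mol
(b) reversed (PH3(g) must end up as a reactant): -1.3 kcal/mol
(c) × 3 (×3 to match 3 H3PO4(s) in the target): (3)·(-307.0) = -921.0 kcal/mol
Combining the equations, ΔH = (2)·(-68.3) + (-1)·(+1.3) + (3)·(-307.0) = -1058.9 kcal/mol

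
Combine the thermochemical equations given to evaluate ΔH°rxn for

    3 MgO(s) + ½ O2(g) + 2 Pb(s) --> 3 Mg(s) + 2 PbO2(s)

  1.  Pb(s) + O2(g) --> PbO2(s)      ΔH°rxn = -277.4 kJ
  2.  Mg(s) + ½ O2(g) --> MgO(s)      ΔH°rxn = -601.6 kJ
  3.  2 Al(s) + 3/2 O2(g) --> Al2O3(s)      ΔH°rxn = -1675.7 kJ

ΔH°rxn = 1250.0 kJ

eq. 1 × 2: (2)·(-277.4) = -554.8 kJ
eq. 2 reversed and × 3: (-3)·(-601.6) = +1804.8 kJ
eq. 3: not needed.
Summing the manipulated equations, ΔH°rxn = (2)·(-277.4) + (-3)·(-601.6) = 1250.0 kJ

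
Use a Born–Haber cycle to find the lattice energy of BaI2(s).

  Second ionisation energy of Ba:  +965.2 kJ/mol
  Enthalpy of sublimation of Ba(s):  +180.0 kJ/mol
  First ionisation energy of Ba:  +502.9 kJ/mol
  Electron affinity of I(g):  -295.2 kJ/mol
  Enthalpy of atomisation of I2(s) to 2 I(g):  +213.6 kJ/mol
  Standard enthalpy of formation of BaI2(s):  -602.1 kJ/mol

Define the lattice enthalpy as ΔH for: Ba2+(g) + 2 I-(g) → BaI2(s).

ΔHf° = 1·ΔHsub + 1·(ΣIE) + 1·D(I2) + 2·EA + U
-602.1 = 1·(+180.0) + 1·(+1468.1) + 1·(+213.6) + 2·(-295.2) + U
U = -602.1 − (+1271.3) = -1873.4 kJ/mol

U = -1873.4 kJ/mol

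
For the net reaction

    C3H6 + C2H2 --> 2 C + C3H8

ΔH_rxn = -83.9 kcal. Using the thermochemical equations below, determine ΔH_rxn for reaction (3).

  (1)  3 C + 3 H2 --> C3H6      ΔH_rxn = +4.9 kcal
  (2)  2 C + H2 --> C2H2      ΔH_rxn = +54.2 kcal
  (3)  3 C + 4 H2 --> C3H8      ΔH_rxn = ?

ΔH_rxn = -24.8 kcal

(1) reversed: -4.9 kcal
(2) reversed: -54.2 kcal
(3) as written: contributes x
-83.9 = (-4.9) + (-54.2) + x
x = (-83.9 − (-59.1)) / (1) = -24.8 kcal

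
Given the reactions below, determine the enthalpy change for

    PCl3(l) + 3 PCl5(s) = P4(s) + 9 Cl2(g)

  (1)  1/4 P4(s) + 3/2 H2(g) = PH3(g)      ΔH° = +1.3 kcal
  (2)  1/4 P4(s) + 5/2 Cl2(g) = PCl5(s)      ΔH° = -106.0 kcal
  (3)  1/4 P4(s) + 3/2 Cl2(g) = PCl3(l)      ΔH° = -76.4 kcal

(1): not needed (H2(g) appears nowhere else).
(2) reversed and × 3 (reverse to put PCl5(s) on the reactant side; ×3 to match 3 PCl5(s) in the target): (-3)·(-106.0) = +318.0 kcal
(3) reversed (reverse to put PCl3(l) on the reactant side): +76.4 kcal
ΔH° = (-3)·(-106.0) + (-1)·(-76.4) = 394.4 kcal

ΔH° = 394.4 kcal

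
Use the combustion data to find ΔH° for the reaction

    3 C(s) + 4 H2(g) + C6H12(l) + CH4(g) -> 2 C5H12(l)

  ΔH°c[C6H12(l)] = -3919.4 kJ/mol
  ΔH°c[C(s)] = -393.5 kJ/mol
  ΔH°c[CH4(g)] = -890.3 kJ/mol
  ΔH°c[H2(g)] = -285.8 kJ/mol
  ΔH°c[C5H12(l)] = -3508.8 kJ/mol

Using ΔH = Σ nΔHc°(reactants) − Σ nΔHc°(products):
= [3·(-393.5) + 4·(-285.8) + 1·(-3919.4) + 1·(-890.3)] − [2·(-3508.8)]
= -115.8 kJ/mol

ΔH° = -115.8 kJ/mol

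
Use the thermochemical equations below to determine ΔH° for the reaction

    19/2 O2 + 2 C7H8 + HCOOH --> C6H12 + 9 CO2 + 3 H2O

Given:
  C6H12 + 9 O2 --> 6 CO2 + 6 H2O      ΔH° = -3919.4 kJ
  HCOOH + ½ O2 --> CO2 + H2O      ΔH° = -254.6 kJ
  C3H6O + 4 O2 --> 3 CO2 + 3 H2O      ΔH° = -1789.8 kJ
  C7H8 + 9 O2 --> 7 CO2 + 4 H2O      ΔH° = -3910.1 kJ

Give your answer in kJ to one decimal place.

ΔH° = -4155.4 kJ

equation 1 reversed: +3919.4 kJ
equation 2 as written: -254.6 kJ
equation 3: not needed.
equation 4 × 2: (2)·(-3910.1) = -7820.2 kJ
ΔH° = (+3919.4) + (-254.6) + (-7820.2) = -4155.4 kJ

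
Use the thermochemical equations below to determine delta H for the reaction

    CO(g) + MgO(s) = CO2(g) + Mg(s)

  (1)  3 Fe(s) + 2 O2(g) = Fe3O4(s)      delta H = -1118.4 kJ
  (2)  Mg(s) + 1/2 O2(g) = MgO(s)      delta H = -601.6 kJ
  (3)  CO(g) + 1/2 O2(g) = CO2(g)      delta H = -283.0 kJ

(1): not needed.
(2) reversed: +601.6 kJ
(3) as written: -283.0 kJ
By Hess's law, delta H = (-1)·(-601.6) + (1)·(-283.0) = 318.6 kJ

delta H = 318.6 kJ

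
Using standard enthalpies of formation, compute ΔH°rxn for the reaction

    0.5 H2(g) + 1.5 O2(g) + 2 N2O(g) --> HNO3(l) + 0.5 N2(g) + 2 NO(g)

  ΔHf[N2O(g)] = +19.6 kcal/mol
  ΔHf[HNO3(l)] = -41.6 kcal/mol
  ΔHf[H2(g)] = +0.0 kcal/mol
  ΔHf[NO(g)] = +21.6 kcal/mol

ΔH°rxn = -37.6 kcal/mol

ΔH°rxn = Σ nΔHf°(products) − Σ nΔHf°(reactants).
Products: 1·(-41.6) + 1/2·(+0.0) + 2·(+21.6) = +1.6
Reactants: 1/2·(+0.0) + 3/2·(+0.0) + 2·(+19.6) = +39.2
ΔH°rxn = (+1.6) − (+39.2) = -37.6 kcal/mol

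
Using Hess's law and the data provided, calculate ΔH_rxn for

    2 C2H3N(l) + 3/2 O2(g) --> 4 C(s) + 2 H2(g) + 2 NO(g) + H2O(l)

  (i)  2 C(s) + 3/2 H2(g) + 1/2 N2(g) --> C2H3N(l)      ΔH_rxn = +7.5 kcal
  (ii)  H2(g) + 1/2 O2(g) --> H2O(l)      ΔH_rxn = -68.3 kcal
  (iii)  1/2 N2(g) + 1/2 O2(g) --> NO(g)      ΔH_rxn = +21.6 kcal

(i) reversed and × 2 (C2H3N(l) must end up as a reactant; ×2 to match 2 C2H3N(l) in the target): (-2)·(+7.5) = -15.0 kcal
(ii) as written (H2O(l) already on the product side): -68.3 kcal
(iii) × 2 (scale by 2 for the 2 NO(g)): (2)·(+21.6) = +43.2 kcal
By Hess's law, ΔH_rxn = (-15.0) + (-68.3) + (+43.2) = -40.1 kcal

ΔH_rxn = -40.1 kcal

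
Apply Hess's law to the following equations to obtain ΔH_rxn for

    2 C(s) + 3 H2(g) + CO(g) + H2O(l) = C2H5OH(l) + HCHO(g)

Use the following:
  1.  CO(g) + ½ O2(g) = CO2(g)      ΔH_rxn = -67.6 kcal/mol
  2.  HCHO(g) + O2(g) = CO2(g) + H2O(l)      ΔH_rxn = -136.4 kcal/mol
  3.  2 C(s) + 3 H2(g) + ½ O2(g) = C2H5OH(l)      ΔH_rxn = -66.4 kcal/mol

ΔH_rxn = 2.4 kcal/mol

eq. 1 as written (CO(g) already on the reactant side): -67.6 kcal/mol
eq. 2 reversed (HCHO(g) must end up as a product): +136.4 kcal/mol
eq. 3 as written (C2H5OH(l) already on the product side): -66.4 kcal/mol
ΔH_rxn = (1)·(-67.6) + (-1)·(-136.4) + (1)·(-66.4) = 2.4 kcal/mol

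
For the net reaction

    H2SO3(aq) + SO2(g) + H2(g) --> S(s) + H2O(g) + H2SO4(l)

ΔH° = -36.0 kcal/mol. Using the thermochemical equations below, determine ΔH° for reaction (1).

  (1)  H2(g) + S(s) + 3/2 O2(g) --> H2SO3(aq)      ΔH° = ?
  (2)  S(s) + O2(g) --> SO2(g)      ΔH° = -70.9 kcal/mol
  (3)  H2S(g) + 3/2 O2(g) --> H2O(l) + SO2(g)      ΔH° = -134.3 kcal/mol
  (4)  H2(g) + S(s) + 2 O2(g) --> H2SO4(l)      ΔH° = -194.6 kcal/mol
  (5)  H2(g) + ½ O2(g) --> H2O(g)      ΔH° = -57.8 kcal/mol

ΔH° = -145.5 kcal/mol

(1) reversed: contributes −x
(2) reversed: +70.9 kcal/mol
(3): not needed.
(4) as written: -194.6 kcal/mol
(5) as written: -57.8 kcal/mol
-36.0 = (+70.9) + (-194.6) + (-57.8) − x
x = (-36.0 − (-181.5)) / (-1) = -145.5 kcal/mol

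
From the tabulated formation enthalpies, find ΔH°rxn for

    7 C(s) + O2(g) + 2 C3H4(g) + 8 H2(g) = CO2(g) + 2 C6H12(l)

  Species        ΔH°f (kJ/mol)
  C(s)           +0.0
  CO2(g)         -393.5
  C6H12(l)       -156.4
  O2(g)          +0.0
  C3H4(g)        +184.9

ΔH°rxn = -1076.1 kJ/mol

Products: 1·(-393.5) + 2·(-156.4) = -706.3
Reactants: 7·(+0.0) + 1·(+0.0) + 2·(+184.9) + 8·(+0.0) = +369.8
ΔH°rxn = (-706.3) − (+369.8) = -1076.1 kJ/mol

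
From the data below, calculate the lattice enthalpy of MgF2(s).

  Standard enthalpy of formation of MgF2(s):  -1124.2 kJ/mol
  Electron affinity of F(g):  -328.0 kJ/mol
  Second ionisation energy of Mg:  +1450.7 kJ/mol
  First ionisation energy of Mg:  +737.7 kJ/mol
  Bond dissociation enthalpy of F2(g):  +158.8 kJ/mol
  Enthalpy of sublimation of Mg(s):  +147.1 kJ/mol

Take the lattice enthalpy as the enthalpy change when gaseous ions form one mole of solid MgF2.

U = -2962.5 kJ/mol

ΔHf° = 1·ΔHsub + 1·(ΣIE) + 1·D(F2) + 2·EA + U
-1124.2 = 1·(+147.1) + 1·(+2188.4) + 1·(+158.8) + 2·(-328.0) + U
U = -1124.2 − (+1838.3) = -2962.5 kJ/mol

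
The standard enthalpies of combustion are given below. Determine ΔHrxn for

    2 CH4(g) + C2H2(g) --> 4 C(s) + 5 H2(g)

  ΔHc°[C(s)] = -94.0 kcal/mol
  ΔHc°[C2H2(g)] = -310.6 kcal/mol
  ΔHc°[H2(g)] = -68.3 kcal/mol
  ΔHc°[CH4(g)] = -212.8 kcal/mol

ΔHrxn = -18.7 kcal/mol

Using ΔH = Σ nΔHc°(reactants) − Σ nΔHc°(products):
= [2·(-212.8) + 1·(-310.6)] − [4·(-94.0) + 5·(-68.3)]
= -18.7 kcal/mol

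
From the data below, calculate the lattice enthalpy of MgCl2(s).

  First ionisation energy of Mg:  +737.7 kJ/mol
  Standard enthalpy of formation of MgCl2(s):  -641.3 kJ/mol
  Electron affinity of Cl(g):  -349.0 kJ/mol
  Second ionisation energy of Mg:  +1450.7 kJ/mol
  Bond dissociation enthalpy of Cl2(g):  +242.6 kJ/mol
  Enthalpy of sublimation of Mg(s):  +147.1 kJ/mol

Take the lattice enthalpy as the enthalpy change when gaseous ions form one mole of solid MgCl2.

U = -2521.4 kJ/mol

ΔHf° = 1·ΔHsub + 1·(ΣIE) + 1·D(Cl2) + 2·EA + U
-641.3 = 1·(+147.1) + 1·(+2188.4) + 1·(+242.6) + 2·(-349.0) + U
U = -641.3 − (+1880.1) = -2521.4 kJ/mol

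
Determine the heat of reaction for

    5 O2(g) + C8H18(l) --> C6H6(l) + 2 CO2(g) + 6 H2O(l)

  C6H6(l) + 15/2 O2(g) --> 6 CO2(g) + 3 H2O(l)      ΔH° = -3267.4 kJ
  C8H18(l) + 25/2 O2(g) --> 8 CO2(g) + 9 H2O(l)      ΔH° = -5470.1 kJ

ΔH° = -2202.7 kJ

equation 1 reversed: +3267.4 kJ
equation 2 as written: -5470.1 kJ
Since enthalpy is a state function, ΔH° = (+3267.4) + (-5470.1) = -2202.7 kJ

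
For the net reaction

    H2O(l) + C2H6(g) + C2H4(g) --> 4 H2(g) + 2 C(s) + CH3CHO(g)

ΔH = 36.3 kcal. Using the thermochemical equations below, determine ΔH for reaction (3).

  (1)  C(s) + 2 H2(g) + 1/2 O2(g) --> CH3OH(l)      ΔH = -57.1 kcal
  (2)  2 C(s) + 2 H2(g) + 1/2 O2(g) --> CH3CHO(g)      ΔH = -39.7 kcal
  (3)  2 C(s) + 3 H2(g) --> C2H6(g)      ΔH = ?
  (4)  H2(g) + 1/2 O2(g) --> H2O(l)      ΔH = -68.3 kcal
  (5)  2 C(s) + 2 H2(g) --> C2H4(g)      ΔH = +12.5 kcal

ΔH = -20.2 kcal

(1): not needed.
(2) as written: -39.7 kcal
(3) reversed: contributes −x
(4) reversed: +68.3 kcal
(5) reversed: -12.5 kcal
+36.3 = (-39.7) + (+68.3) + (-12.5) − x
x = (+36.3 − (+16.1)) / (-1) = -20.2 kcal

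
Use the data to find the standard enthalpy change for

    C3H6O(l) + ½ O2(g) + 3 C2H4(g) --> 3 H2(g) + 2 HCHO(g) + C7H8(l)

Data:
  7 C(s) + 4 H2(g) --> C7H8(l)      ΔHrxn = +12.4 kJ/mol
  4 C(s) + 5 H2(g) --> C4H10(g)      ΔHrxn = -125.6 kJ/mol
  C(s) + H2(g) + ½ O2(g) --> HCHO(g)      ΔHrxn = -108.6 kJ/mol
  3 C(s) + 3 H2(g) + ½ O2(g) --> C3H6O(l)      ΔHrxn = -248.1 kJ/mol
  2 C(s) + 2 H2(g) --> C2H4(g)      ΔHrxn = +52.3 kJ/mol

ΔHrxn = -113.6 kJ/mol

equation 1 as written: +12.4 kJ/mol
equation 2: not needed.
equation 3 × 2: (2)·(-108.6) = -217.2 kJ/mol
equation 4 reversed: +248.1 kJ/mol
equation 5 reversed and × 3: (-3)·(+52.3) = -156.9 kJ/mol
ΔHrxn = (1)·(+12.4) + (2)·(-108.6) + (-1)·(-248.1) + (-3)·(+52.3) = -113.6 kJ/mol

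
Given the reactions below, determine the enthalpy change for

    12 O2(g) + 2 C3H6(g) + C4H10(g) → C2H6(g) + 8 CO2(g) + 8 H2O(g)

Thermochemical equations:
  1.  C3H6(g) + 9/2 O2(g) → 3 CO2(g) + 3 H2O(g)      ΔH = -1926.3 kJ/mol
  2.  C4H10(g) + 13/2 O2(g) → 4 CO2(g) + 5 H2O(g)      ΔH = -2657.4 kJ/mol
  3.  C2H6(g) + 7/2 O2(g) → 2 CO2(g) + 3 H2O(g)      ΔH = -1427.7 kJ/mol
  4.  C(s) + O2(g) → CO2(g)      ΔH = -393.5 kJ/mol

ΔH = -5082.3 kJ/mol

eq. 1 × 2 (×2 to match 2 C3H6(g) in the target): (2)·(-1926.3) = -3852.6 kJ/mol
eq. 2 as written (C4H10(g) already on the reactant side): -2657.4 kJ/mol
eq. 3 reversed (reverse to put C2H6(g) on the product side): +1427.7 kJ/mol
eq. 4: not needed (C(s) appears nowhere else).
Summing the manipulated equations, ΔH = (2)·(-1926.3) + (1)·(-2657.4) + (-1)·(-1427.7) = -5082.3 kJ/mol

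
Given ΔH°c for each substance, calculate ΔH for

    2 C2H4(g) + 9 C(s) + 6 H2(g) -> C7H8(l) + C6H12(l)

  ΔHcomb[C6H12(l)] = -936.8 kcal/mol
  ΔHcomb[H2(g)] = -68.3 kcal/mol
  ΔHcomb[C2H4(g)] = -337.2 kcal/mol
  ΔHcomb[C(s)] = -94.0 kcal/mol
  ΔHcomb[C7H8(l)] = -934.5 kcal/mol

Using ΔH = Σ nΔHc°(reactants) − Σ nΔHc°(products):
= [2·(-337.2) + 9·(-94.0) + 6·(-68.3)] − [1·(-934.5) + 1·(-936.8)]
= -58.9 kcal/mol

ΔH = -58.9 kcal/mol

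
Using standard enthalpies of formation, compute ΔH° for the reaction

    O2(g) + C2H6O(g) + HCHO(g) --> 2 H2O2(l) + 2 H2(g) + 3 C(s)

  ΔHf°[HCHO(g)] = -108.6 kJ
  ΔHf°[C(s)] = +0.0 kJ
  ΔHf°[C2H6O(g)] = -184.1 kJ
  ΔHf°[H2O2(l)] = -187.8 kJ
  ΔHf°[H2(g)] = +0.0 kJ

ΔH° = -82.9 kJ

Products: 2·(-187.8) + 2·(+0.0) + 3·(+0.0) = -375.6
Reactants: 1·(+0.0) + 1·(-184.1) + 1·(-108.6) = -292.7
ΔH° = (-375.6) − (-292.7) = -82.9 kJ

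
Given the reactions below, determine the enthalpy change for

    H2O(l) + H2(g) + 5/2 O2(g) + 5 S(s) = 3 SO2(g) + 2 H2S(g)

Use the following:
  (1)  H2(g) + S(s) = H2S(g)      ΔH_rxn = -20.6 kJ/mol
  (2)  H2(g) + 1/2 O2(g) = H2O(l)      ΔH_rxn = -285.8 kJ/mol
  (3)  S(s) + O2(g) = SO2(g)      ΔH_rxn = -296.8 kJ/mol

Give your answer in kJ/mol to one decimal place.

(1) × 2 (scale by 2 for the 2 H2S(g)): (2)·(-20.6) = -41.2 kJ/mol
(2) reversed (H2O(l) must end up as a reactant): +285.8 kJ/mol
(3) × 3 (×3 to match 3 SO2(g) in the target): (3)·(-296.8) = -890.4 kJ/mol
By Hess's law, ΔH_rxn = (2)·(-20.6) + (-1)·(-285.8) + (3)·(-296.8) = -645.8 kJ/mol

ΔH_rxn = -645.8 kJ/mol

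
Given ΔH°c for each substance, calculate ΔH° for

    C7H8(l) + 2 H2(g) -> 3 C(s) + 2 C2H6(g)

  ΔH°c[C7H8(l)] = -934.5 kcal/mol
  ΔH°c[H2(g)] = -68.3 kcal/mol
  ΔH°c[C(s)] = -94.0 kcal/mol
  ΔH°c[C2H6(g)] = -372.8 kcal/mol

With combustion enthalpies, reactants minus products:
= [1·(-934.5) + 2·(-68.3)] − [3·(-94.0) + 2·(-372.8)]
= -43.5 kcal/mol

ΔH° = -43.5 kcal/mol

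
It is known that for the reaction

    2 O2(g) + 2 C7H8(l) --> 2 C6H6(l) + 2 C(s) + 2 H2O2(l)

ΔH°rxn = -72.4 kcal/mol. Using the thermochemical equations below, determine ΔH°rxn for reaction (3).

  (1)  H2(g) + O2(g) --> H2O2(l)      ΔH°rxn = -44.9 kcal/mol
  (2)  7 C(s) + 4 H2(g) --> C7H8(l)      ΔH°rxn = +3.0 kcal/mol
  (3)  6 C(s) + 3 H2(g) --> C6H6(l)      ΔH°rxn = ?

ΔH°rxn = 11.7 kcal/mol

(1) × 2: (2)·(-44.9) = -89.8 kcal/mol
(2) reversed and × 2: (-2)·(+3.0) = -6.0 kcal/mol
(3) × 2: contributes 2·x
-72.4 = (-89.8) + (-6.0) + 2·x
x = (-72.4 − (-95.8)) / (2) = 11.7 kcal/mol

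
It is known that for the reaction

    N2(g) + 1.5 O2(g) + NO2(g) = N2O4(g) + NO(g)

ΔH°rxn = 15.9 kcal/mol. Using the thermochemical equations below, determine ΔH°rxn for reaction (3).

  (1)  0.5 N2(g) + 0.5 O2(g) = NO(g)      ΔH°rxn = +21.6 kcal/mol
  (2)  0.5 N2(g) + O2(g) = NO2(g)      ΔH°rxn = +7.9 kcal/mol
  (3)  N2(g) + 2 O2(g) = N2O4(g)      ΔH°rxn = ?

(1) as written: +21.6 kcal/mol
(2) reversed: -7.9 kcal/mol
(3) as written: contributes x
+15.9 = (+21.6) + (-7.9) + x
x = (+15.9 − (+13.7)) / (1) = 2.2 kcal/mol

ΔH°rxn = 2.2 kcal/mol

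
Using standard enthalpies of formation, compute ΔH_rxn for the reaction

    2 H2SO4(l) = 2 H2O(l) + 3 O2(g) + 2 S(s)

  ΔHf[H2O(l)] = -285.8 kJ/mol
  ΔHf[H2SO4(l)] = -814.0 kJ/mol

ΔH_rxn = 1056.4 kJ/mol

Products: 2·(-285.8) + 3·(+0.0) + 2·(+0.0) = -571.6
Reactants: 2·(-814.0) = -1628.0
ΔH_rxn = (-571.6) − (-1628.0) = 1056.4 kJ/mol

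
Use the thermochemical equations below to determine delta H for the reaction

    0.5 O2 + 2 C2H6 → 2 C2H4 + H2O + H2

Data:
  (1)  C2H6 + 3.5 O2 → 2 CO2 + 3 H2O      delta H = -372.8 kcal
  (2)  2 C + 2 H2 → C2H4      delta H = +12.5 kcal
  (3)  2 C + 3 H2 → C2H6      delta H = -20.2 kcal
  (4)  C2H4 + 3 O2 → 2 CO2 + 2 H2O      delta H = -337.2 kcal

(1) as written: -372.8 kcal
(2) as written: +12.5 kcal
(3) reversed: +20.2 kcal
(4) reversed: +337.2 kcal
Summing the manipulated equations, delta H = (-372.8) + (+12.5) + (+20.2) + (+337.2) = -2.9 kcal

delta H = -2.9 kcal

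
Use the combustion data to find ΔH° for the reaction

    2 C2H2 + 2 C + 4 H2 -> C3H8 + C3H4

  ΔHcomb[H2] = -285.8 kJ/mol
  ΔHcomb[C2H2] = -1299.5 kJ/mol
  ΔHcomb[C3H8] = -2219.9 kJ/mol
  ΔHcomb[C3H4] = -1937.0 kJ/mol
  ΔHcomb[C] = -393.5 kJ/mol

Using ΔH = Σ nΔHc°(reactants) − Σ nΔHc°(products):
= [2·(-1299.5) + 2·(-393.5) + 4·(-285.8)] − [1·(-2219.9) + 1·(-1937.0)]
= -372.3 kJ/mol

ΔH° = -372.3 kJ/mol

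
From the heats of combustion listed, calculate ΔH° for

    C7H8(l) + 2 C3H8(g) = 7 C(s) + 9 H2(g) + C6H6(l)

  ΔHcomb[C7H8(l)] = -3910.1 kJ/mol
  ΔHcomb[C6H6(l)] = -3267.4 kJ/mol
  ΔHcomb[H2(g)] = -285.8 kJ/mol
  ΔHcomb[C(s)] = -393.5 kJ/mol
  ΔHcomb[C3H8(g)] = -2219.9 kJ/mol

ΔH° = 244.2 kJ/mol

Using ΔH = Σ nΔHc°(reactants) − Σ nΔHc°(products):
= [1·(-3910.1) + 2·(-2219.9)] − [7·(-393.5) + 9·(-285.8) + 1·(-3267.4)]
= 244.2 kJ/mol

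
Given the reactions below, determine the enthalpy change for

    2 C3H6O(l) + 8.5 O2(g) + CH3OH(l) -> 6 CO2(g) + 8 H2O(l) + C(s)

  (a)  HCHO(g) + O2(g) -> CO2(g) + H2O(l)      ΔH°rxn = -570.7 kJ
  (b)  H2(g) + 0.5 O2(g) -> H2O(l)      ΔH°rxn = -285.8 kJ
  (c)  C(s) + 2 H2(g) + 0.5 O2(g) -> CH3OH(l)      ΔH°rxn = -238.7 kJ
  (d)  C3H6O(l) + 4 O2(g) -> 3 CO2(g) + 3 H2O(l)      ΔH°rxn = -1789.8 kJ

(a): not needed.
(b) × 2: (2)·(-285.8) = -571.6 kJ
(c) reversed: +238.7 kJ
(d) × 2: (2)·(-1789.8) = -3579.6 kJ
ΔH°rxn = (-571.6) + (+238.7) + (-3579.6) = -3912.5 kJ

ΔH°rxn = -3912.5 kJ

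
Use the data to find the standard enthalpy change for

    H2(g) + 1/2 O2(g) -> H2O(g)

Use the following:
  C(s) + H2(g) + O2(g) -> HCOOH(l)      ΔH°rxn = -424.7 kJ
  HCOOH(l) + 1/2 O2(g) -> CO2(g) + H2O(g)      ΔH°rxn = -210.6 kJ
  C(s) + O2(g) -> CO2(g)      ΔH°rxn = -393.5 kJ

equation 1 as written (H2(g) already on the reactant side): -424.7 kJ
equation 2 as written (H2O(g) already on the product side): -210.6 kJ
equation 3 reversed: +393.5 kJ
By Hess's law, ΔH°rxn = (-424.7) + (-210.6) + (+393.5) = -241.8 kJ

ΔH°rxn = -241.8 kJ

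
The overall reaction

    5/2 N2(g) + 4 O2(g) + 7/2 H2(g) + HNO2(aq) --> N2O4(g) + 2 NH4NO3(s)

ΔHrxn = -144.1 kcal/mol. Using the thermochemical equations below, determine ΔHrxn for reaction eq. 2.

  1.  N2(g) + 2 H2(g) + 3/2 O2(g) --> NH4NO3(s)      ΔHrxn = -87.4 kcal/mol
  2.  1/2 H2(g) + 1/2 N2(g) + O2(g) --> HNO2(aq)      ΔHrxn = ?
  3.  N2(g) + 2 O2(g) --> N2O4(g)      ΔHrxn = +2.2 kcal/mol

ΔHrxn = -28.5 kcal/mol

eq. 1 × 2 (×2 to match 2 NH4NO3(s) in the target): (2)·(-87.4) = -174.8 kcal/mol
eq. 2 reversed (reverse to put HNO2(aq) on the reactant side): contributes −x
eq. 3 as written (N2O4(g) already on the product side): +2.2 kcal/mol
-144.1 = (-174.8) + (+2.2) − x
x = (-144.1 − (-172.6)) / (-1) = -28.5 kcal/mol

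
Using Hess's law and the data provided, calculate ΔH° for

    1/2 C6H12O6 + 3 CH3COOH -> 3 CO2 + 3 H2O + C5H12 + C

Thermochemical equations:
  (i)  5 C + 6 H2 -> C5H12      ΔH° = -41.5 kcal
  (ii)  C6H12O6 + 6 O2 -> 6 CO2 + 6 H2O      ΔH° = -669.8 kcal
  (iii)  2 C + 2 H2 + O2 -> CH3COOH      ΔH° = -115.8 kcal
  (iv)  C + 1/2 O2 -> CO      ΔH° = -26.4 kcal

(i) as written (C5H12 already on the product side): -41.5 kcal
(ii) × 1/2 (×1/2 to match 1/2 C6H12O6 in the target): (1/2)·(-669.8) = -334.9 kcal
(iii) reversed and × 3 (reverse to put CH3COOH on the reactant side; scale by 3 for the 3 CH3COOH): (-3)·(-115.8) = +347.4 kcal
(iv): not needed (CO appears nowhere else).
By Hess's law, ΔH° = (-41.5) + (-334.9) + (+347.4) = -29.0 kcal

ΔH° = -29.0 kcal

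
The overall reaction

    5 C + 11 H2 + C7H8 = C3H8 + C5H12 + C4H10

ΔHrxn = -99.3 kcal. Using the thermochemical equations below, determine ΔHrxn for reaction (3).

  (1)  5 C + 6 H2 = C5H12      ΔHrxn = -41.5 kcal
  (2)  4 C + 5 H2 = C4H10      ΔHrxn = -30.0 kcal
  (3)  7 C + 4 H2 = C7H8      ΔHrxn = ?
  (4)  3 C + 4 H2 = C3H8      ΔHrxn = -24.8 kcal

(1) as written (C5H12 already on the product side): -41.5 kcal
(2) as written (C4H10 already on the product side): -30.0 kcal
(3) reversed (C7H8 must end up as a reactant): contributes −x
(4) as written (C3H8 already on the product side): -24.8 kcal
-99.3 = (-41.5) + (-30.0) + (-24.8) − x
x = (-99.3 − (-96.3)) / (-1) = 3.0 kcal

ΔHrxn = 3.0 kcal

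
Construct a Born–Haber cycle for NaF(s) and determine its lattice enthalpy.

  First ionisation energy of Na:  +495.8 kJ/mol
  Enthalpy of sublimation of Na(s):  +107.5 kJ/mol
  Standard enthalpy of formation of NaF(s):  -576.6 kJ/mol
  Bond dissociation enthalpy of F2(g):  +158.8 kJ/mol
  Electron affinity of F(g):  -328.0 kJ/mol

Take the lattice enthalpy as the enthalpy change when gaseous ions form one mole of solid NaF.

ΔHf° = 1·ΔHsub + 1·(ΣIE) + 1/2·D(F2) + 1·EA + U
-576.6 = 1·(+107.5) + 1·(+495.8) + 1/2·(+158.8) + 1·(-328.0) + U
U = -576.6 − (+354.7) = -931.3 kJ/mol

U = -931.3 kJ/mol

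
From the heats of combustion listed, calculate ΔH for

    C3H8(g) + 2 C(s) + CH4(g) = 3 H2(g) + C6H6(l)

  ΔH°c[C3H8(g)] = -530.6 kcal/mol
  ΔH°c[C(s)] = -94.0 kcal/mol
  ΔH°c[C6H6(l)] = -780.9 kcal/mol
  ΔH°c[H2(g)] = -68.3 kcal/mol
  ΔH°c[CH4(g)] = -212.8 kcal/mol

ΔH = 54.4 kcal/mol

Using ΔH = Σ nΔHc°(reactants) − Σ nΔHc°(products):
= [1·(-530.6) + 2·(-94.0) + 1·(-212.8)] − [3·(-68.3) + 1·(-780.9)]
= 54.4 kcal/mol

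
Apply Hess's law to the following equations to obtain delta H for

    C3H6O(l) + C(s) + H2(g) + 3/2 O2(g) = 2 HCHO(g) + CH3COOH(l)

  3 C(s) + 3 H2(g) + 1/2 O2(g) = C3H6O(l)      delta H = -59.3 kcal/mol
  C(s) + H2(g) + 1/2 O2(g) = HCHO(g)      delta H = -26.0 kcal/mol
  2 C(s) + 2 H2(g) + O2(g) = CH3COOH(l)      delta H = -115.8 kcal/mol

delta H = -108.5 kcal/mol

equation 1 reversed: +59.3 kcal/mol
equation 2 × 2: (2)·(-26.0) = -52.0 kcal/mol
equation 3 as written: -115.8 kcal/mol
By Hess's law, delta H = (+59.3) + (-52.0) + (-115.8) = -108.5 kcal/mol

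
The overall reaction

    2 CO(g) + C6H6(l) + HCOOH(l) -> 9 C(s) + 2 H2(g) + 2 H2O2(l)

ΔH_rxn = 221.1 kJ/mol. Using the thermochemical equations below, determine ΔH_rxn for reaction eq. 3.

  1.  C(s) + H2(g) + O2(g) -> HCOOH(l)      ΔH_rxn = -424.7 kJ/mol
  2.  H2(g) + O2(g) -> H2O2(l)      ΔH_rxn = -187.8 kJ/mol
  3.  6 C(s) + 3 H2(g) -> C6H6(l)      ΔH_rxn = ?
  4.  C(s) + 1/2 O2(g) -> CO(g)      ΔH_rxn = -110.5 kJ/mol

eq. 1 reversed: +424.7 kJ/mol
eq. 2 × 2: (2)·(-187.8) = -375.6 kJ/mol
eq. 3 reversed: contributes −x
eq. 4 reversed and × 2: (-2)·(-110.5) = +221.0 kJ/mol
+221.1 = (+424.7) + (-375.6) + (+221.0) − x
x = (+221.1 − (+270.1)) / (-1) = 49.0 kJ/mol

ΔH_rxn = 49.0 kJ/mol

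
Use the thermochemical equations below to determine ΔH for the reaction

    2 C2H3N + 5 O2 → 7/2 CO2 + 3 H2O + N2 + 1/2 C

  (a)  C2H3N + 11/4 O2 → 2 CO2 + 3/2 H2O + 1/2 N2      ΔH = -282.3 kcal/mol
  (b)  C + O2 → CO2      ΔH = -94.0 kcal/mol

ΔH = -517.6 kcal/mol

(a) × 2 (scale by 2 for the 2 C2H3N): (2)·(-282.3) = -564.6 kcal/mol
(b) reversed and × 1/2 (C must end up as a product; scale by 1/2 for the 1/2 C): (-1/2)·(-94.0) = +47.0 kcal/mol
Since enthalpy is a state function, ΔH = (2)·(-282.3) + (-1/2)·(-94.0) = -517.6 kcal/mol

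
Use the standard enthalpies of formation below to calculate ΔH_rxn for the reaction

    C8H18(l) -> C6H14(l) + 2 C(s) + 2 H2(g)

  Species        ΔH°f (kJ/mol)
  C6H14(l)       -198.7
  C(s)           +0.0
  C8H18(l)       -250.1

Products: 1·(-198.7) + 2·(+0.0) + 2·(+0.0) = -198.7
Reactants: 1·(-250.1) = -250.1
ΔH_rxn = (-198.7) − (-250.1) = 51.4 kJ/mol

ΔH_rxn = 51.4 kJ/mol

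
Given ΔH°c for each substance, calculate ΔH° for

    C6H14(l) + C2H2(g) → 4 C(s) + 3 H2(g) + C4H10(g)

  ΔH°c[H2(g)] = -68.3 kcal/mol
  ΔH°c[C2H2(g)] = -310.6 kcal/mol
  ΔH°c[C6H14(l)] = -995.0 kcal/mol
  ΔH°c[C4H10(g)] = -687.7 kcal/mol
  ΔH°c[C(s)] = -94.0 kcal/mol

With combustion enthalpies, reactants minus products:
= [1·(-995.0) + 1·(-310.6)] − [4·(-94.0) + 3·(-68.3) + 1·(-687.7)]
= -37.0 kcal/mol

ΔH° = -37.0 kcal/mol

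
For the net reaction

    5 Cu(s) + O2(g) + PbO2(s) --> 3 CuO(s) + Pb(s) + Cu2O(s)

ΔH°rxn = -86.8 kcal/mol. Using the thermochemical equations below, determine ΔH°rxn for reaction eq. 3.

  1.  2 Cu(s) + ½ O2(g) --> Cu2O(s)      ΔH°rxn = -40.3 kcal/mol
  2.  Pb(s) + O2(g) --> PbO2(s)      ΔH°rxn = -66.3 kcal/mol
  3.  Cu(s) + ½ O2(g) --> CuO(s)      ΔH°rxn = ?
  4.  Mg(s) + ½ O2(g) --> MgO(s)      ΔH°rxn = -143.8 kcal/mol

ΔH°rxn = -37.6 kcal/mol

eq. 1 as written: -40.3 kcal/mol
eq. 2 reversed: +66.3 kcal/mol
eq. 3 × 3: contributes 3·x
eq. 4: not needed.
-86.8 = (-40.3) + (+66.3) + 3·x
x = (-86.8 − (+26.0)) / (3) = -37.6 kcal/mol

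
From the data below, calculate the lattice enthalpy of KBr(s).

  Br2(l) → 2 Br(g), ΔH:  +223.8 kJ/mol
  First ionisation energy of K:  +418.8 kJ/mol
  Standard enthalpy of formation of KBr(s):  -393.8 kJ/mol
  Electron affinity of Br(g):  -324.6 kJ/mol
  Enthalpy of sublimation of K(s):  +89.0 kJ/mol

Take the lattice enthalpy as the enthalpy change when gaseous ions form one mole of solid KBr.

ΔHf° = 1·ΔHsub + 1·(ΣIE) + 1/2·D(Br2) + 1·EA + U
-393.8 = 1·(+89.0) + 1·(+418.8) + 1/2·(+223.8) + 1·(-324.6) + U
U = -393.8 − (+295.1) = -688.9 kJ/mol

U = -688.9 kJ/mol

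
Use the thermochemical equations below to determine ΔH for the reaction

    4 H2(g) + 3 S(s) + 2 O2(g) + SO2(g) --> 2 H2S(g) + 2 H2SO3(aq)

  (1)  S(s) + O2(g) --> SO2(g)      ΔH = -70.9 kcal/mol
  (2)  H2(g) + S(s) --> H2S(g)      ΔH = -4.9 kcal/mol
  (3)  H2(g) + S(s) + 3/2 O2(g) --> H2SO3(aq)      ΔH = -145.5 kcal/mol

(1) reversed (reverse to put SO2(g) on the reactant side): +70.9 kcal/mol
(2) × 2 (×2 to match 2 H2S(g) in the target): (2)·(-4.9) = -9.8 kcal/mol
(3) × 2 (×2 to match 2 H2SO3(aq) in the target): (2)·(-145.5) = -291.0 kcal/mol
ΔH = (+70.9) + (-9.8) + (-291.0) = -229.9 kcal/mol

ΔH = -229.9 kcal/mol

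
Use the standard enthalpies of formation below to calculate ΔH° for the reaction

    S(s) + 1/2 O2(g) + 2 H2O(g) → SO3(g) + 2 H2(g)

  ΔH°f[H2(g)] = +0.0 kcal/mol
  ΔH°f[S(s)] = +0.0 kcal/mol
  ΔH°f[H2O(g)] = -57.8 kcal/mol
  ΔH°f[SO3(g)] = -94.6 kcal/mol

Products: 1·(-94.6) + 2·(+0.0) = -94.6
Reactants: 1·(+0.0) + 1/2·(+0.0) + 2·(-57.8) = -115.6
ΔH° = (-94.6) − (-115.6) = 21.0 kcal/mol

ΔH° = 21.0 kcal/mol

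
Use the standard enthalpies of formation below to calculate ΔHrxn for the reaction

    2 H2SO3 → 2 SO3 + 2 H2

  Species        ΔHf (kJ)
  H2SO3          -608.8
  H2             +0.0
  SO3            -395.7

ΔHrxn = 426.2 kJ

Products: 2·(-395.7) + 2·(+0.0) = -791.4
Reactants: 2·(-608.8) = -1217.6
ΔHrxn = (-791.4) − (-1217.6) = 426.2 kJ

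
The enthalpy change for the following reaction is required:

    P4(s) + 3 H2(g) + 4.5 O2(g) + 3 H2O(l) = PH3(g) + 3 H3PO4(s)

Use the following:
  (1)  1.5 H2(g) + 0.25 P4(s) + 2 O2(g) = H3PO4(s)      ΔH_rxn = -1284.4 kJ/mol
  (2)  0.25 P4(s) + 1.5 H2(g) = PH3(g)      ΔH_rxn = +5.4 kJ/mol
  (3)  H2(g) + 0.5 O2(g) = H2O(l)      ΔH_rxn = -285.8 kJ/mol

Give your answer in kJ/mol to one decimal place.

(1) × 3: (3)·(-1284.4) = -3853.2 kJ/mol
(2) as written: +5.4 kJ/mol
(3) reversed and × 3: (-3)·(-285.8) = +857.4 kJ/mol
ΔH_rxn = (-3853.2) + (+5.4) + (+857.4) = -2990.4 kJ/mol

ΔH_rxn = -2990.4 kJ/mol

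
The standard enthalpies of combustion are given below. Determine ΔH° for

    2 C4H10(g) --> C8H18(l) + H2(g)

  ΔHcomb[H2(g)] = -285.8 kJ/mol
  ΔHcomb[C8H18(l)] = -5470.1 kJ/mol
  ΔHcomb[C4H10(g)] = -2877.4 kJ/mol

ΔH° = 1.1 kJ/mol

With combustion enthalpies, reactants minus products:
= [2·(-2877.4)] − [1·(-5470.1) + 1·(-285.8)]
= 1.1 kJ/mol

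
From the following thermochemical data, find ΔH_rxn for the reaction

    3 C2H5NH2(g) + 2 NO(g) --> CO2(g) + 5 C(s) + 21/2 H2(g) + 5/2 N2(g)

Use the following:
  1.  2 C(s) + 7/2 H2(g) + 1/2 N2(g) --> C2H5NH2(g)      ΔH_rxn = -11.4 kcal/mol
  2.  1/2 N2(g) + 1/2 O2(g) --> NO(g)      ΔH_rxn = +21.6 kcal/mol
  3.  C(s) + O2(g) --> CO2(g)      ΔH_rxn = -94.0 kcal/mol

ΔH_rxn = -103.0 kcal/mol

eq. 1 reversed and × 3: (-3)·(-11.4) = +34.2 kcal/mol
eq. 2 reversed and × 2: (-2)·(+21.6) = -43.2 kcal/mol
eq. 3 as written: -94.0 kcal/mol
Summing the manipulated equations, ΔH_rxn = (-3)·(-11.4) + (-2)·(+21.6) + (1)·(-94.0) = -103.0 kcal/mol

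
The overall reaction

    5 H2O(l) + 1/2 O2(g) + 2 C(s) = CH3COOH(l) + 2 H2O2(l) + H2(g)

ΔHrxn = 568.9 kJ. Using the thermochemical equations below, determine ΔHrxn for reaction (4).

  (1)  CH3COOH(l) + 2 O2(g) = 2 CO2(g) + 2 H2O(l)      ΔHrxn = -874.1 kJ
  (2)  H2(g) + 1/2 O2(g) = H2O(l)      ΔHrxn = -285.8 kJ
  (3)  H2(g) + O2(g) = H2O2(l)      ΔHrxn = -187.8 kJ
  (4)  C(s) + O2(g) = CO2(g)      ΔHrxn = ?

(1) reversed (CH3COOH(l) must end up as a product): +874.1 kJ
(2) reversed and × 3: (-3)·(-285.8) = +857.4 kJ
(3) × 2 (scale by 2 for the 2 H2O2(l)): (2)·(-187.8) = -375.6 kJ
(4) × 2 (scale by 2 for the 2 C(s)): contributes 2·x
+568.9 = (+874.1) + (+857.4) + (-375.6) + 2·x
x = (+568.9 − (+1355.9)) / (2) = -393.5 kJ

ΔHrxn = -393.5 kJ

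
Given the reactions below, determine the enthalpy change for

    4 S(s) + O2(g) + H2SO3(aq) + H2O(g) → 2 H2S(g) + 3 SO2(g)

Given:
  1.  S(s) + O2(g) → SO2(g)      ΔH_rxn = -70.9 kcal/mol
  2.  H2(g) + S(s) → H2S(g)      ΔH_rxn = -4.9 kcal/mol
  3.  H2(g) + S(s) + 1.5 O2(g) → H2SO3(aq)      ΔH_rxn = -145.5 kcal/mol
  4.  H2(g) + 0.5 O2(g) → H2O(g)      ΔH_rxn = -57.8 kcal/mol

eq. 1 × 3 (scale by 3 for the 3 SO2(g)): (3)·(-70.9) = -212.7 kcal/mol
eq. 2 × 2 (scale by 2 for the 2 H2S(g)): (2)·(-4.9) = -9.8 kcal/mol
eq. 3 reversed (H2SO3(aq) must end up as a reactant): +145.5 kcal/mol
eq. 4 reversed (H2O(g) must end up as a reactant): +57.8 kcal/mol
Summing the manipulated equations, ΔH_rxn = (3)·(-70.9) + (2)·(-4.9) + (-1)·(-145.5) + (-1)·(-57.8) = -19.2 kcal/mol

ΔH_rxn = -19.2 kcal/mol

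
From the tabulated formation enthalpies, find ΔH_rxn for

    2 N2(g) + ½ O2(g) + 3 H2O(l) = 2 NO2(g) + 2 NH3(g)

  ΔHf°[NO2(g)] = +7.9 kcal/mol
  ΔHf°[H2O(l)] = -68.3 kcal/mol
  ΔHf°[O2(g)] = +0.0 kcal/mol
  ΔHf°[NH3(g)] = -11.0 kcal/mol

Products: 2·(+7.9) + 2·(-11.0) = -6.2
Reactants: 2·(+0.0) + 1/2·(+0.0) + 3·(-68.3) = -204.9
ΔH_rxn = (-6.2) − (-204.9) = 198.7 kcal/mol

ΔH_rxn = 198.7 kcal/mol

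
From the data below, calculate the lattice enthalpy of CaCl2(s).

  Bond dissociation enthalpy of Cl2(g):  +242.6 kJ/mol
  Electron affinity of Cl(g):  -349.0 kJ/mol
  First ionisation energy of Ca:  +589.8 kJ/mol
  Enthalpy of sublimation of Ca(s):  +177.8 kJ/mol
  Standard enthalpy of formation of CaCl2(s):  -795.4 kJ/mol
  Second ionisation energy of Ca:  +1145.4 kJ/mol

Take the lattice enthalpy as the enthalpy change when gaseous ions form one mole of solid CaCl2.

U = -2253.0 kJ/mol

ΔHf° = 1·ΔHsub + 1·(ΣIE) + 1·D(Cl2) + 2·EA + U
-795.4 = 1·(+177.8) + 1·(+1735.2) + 1·(+242.6) + 2·(-349.0) + U
U = -795.4 − (+1457.6) = -2253.0 kJ/mol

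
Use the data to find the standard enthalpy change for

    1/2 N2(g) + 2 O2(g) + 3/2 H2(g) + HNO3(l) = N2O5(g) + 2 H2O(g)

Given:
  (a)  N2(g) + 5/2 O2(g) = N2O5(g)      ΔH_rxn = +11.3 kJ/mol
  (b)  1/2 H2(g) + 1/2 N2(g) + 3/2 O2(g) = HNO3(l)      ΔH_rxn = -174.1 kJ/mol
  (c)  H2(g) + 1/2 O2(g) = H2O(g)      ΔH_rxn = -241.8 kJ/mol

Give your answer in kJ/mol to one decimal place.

ΔH_rxn = -298.2 kJ/mol

(a) as written (N2O5(g) already on the product side): +11.3 kJ/mol
(b) reversed (reverse to put HNO3(l) on the reactant side): +174.1 kJ/mol
(c) × 2 (scale by 2 for the 2 H2O(g)): (2)·(-241.8) = -483.6 kJ/mol
ΔH_rxn = (1)·(+11.3) + (-1)·(-174.1) + (2)·(-241.8) = -298.2 kJ/mol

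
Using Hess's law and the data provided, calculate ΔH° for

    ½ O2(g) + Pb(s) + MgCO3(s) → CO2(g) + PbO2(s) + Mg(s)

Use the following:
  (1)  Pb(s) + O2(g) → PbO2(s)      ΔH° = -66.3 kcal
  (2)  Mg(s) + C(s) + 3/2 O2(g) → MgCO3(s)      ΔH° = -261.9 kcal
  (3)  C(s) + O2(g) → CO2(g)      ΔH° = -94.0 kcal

(1) as written: -66.3 kcal
(2) reversed: +261.9 kcal
(3) as written: -94.0 kcal
Since enthalpy is a state function, ΔH° = (1)·(-66.3) + (-1)·(-261.9) + (1)·(-94.0) = 101.6 kcal

ΔH° = 101.6 kcal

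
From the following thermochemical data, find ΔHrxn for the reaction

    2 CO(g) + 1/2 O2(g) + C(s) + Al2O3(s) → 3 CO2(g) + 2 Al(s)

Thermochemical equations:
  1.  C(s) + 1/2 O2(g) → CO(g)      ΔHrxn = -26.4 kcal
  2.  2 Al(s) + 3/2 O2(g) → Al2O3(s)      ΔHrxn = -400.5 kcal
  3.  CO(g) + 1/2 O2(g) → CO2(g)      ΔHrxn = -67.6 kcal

ΔHrxn = 171.3 kcal

eq. 1 as written: -26.4 kcal
eq. 2 reversed: +400.5 kcal
eq. 3 × 3: (3)·(-67.6) = -202.8 kcal
ΔHrxn = (1)·(-26.4) + (-1)·(-400.5) + (3)·(-67.6) = 171.3 kcal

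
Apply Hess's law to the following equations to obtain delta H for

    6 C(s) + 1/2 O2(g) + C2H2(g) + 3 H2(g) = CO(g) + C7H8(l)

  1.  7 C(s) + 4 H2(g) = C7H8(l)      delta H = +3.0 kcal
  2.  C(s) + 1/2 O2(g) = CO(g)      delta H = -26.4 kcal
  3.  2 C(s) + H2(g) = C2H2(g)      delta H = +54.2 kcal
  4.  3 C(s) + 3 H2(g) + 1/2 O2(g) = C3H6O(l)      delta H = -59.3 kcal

eq. 1 as written: +3.0 kcal
eq. 2 as written: -26.4 kcal
eq. 3 reversed: -54.2 kcal
eq. 4: not needed.
delta H = (1)·(+3.0) + (1)·(-26.4) + (-1)·(+54.2) = -77.6 kcal

delta H = -77.6 kcal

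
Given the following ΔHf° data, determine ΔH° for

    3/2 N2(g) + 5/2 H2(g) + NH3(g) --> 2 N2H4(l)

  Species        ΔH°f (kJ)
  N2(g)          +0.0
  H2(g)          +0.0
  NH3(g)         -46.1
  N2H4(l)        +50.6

ΔH° = 147.3 kJ

ΔH°rxn = Σ nΔHf°(products) − Σ nΔHf°(reactants).
Products: 2·(+50.6) = +101.2
Reactants: 3/2·(+0.0) + 5/2·(+0.0) + 1·(-46.1) = -46.1
ΔH° = (+101.2) − (-46.1) = 147.3 kJ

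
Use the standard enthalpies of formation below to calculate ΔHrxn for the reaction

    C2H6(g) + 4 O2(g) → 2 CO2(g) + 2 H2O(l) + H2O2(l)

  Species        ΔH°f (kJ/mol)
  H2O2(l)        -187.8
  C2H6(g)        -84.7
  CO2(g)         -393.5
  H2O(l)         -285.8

ΔHrxn = -1461.7 kJ/mol

ΔH°rxn = Σ nΔHf°(products) − Σ nΔHf°(reactants).
Products: 2·(-393.5) + 2·(-285.8) + 1·(-187.8) = -1546.4
Reactants: 1·(-84.7) + 4·(+0.0) = -84.7
ΔHrxn = (-1546.4) − (-84.7) = -1461.7 kJ/mol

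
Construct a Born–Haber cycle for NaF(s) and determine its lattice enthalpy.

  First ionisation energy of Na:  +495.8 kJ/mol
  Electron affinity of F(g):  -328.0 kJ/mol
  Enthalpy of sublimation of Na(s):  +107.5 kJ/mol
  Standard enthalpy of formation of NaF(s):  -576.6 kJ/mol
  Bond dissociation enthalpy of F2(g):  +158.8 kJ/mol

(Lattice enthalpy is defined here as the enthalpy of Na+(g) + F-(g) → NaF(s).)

ΔHf° = 1·ΔHsub + 1·(ΣIE) + 1/2·D(F2) + 1·EA + U
-576.6 = 1·(+107.5) + 1·(+495.8) + 1/2·(+158.8) + 1·(-328.0) + U
U = -576.6 − (+354.7) = -931.3 kJ/mol

U = -931.3 kJ/mol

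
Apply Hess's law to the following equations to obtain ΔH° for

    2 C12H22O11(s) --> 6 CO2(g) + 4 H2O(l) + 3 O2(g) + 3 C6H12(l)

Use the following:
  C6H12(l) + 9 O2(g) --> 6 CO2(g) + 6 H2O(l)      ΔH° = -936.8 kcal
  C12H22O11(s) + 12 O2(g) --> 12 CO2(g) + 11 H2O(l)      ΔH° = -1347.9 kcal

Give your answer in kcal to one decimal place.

ΔH° = 114.6 kcal

equation 1 reversed and × 3 (C6H12(l) must end up as a product; ×3 to match 3 C6H12(l) in the target): (-3)·(-936.8) = +2810.4 kcal
equation 2 × 2 (scale by 2 for the 2 C12H22O11(s)): (2)·(-1347.9) = -2695.8 kcal
By Hess's law, ΔH° = (+2810.4) + (-2695.8) = 114.6 kcal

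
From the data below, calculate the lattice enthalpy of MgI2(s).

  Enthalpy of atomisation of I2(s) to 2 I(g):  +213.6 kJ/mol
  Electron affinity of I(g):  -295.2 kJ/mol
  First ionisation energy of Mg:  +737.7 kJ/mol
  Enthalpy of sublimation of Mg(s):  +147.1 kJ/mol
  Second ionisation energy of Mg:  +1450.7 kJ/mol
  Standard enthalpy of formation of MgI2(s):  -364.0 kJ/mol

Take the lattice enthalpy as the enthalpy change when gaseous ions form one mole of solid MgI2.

ΔHf° = 1·ΔHsub + 1·(ΣIE) + 1·D(I2) + 2·EA + U
-364.0 = 1·(+147.1) + 1·(+2188.4) + 1·(+213.6) + 2·(-295.2) + U
U = -364.0 − (+1958.7) = -2322.7 kJ/mol

U = -2322.7 kJ/mol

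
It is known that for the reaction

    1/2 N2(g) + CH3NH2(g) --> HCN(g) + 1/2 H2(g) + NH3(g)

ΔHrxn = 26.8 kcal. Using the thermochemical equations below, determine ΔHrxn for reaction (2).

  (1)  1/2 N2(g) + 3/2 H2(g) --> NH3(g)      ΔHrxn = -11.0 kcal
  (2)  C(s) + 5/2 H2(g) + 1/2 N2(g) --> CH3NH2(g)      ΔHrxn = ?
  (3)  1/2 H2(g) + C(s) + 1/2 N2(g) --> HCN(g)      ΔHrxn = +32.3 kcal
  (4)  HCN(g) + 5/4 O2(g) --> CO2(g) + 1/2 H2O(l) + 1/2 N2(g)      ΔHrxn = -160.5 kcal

ΔHrxn = -5.5 kcal

(1) as written (NH3(g) already on the product side): -11.0 kcal
(2) reversed (reverse to put CH3NH2(g) on the reactant side): contributes −x
(3) as written: +32.3 kcal
(4): not needed (H2O(l) appears nowhere else).
+26.8 = (-11.0) + (+32.3) − x
x = (+26.8 − (+21.3)) / (-1) = -5.5 kcal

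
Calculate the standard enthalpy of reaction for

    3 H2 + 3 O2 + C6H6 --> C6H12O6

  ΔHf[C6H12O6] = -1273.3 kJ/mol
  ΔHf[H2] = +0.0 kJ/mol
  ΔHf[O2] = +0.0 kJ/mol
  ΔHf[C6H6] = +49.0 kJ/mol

Products: 1·(-1273.3) = -1273.3
Reactants: 3·(+0.0) + 3·(+0.0) + 1·(+49.0) = +49.0
ΔH° = (-1273.3) − (+49.0) = -1322.3 kJ/mol

ΔH° = -1322.3 kJ/mol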